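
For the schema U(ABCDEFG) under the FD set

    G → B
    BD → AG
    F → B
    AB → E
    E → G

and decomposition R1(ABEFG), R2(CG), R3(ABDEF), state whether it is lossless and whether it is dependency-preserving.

Lossless test (chase): Rows 1 and 2 agree on G; apply G→B and equate their B entries. Rows 1 and 3 agree on E; apply E→G and equate their G entries. No row becomes fully distinguished — the join is lossy.
Dependency preservation: BD → AG is not contained in any single fragment, but the restricted closure of its left-hand side across the fragments still reaches the right-hand side; the remaining FDs each lie inside some fragment. All dependencies are preserved.

lossy but dependency-preserving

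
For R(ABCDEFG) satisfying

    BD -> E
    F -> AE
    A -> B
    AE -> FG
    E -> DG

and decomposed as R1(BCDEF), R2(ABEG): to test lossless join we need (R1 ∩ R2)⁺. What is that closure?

R1 ∩ R2 = {BE}.
E → DG applies, adding DG
Closure: {BDEG}.

BDEG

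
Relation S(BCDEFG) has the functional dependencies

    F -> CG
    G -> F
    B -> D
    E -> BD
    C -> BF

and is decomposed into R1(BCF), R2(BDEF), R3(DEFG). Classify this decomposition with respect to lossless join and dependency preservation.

Lossless test (chase): Rows 1 and 2 agree on F; apply F→CG and equate their CG entries. Rows 1 and 3 agree on F; apply F→CG and equate their CG entries. Rows 1 and 2 agree on B; apply B→D and equate their D entries. Rows 2 and 3 agree on E; apply E→BD and equate their BD entries. Row 2 is now all distinguished symbols — the join is lossless.
Dependency preservation: F → CG is not contained in any single fragment, but the restricted closure of its left-hand side across the fragments still reaches the right-hand side; the remaining FDs each lie inside some fragment. All dependencies are preserved.

lossless and dependency-preserving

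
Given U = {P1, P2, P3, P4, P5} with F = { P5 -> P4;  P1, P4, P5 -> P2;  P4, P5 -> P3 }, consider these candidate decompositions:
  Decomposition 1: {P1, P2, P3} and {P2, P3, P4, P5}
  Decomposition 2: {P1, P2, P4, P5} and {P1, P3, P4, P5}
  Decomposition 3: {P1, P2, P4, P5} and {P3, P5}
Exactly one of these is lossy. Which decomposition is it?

Decomposition 1: common = {P2, P3}, closure = {P2, P3} → lossy.
Decomposition 2: common = {P1, P4, P5}, closure = {P1, P2, P3, P4, P5} → lossless.
Decomposition 3: common = {P5}, closure = {P3, P4, P5} → lossless.

Decomposition 1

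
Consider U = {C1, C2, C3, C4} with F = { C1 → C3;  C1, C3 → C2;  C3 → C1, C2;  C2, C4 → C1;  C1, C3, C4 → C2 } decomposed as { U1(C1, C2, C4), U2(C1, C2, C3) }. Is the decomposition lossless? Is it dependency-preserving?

lossless and dependency-preserving

Lossless test: (C1, C2)⁺ = {C1, C2, C3}, which contains all of one fragment — lossless.
Dependency preservation: C1, C3, C4 → C2 is not contained in any single fragment, but the restricted closure of its left-hand side across the fragments still reaches the right-hand side; the remaining FDs each lie inside some fragment. All dependencies are preserved.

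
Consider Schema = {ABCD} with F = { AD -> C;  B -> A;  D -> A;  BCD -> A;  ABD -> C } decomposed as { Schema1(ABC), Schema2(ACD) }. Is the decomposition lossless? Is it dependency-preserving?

lossy but dependency-preserving

Lossless test: (AC)⁺ = {AC}, which is a superkey of neither fragment — lossy.
Dependency preservation: BCD → A; ABD → C are not contained in any single fragment, but the restricted closure of each left-hand side across the fragments still reaches the right-hand side; the remaining FDs each lie inside some fragment. All dependencies are preserved.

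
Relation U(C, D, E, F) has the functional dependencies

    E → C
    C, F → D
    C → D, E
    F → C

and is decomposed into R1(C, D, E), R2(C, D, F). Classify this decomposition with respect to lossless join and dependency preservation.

lossless and dependency-preserving

Lossless test: (C, D)⁺ = {C, D, E}, which contains all of one fragment — lossless.
Dependency preservation: every FD's attributes lie within a single fragment, so each can be enforced locally — preserved.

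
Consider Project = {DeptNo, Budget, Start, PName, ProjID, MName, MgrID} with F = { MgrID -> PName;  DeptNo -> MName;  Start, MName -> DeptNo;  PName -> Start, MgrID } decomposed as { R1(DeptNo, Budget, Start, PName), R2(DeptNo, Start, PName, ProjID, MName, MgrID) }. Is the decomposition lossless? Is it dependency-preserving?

lossy but dependency-preserving

Lossless test: (DeptNo, Start, PName)⁺ = {DeptNo, Start, PName, MName, MgrID}, which is a superkey of neither fragment — lossy.
Dependency preservation: every FD's attributes lie within a single fragment, so each can be enforced locally — preserved.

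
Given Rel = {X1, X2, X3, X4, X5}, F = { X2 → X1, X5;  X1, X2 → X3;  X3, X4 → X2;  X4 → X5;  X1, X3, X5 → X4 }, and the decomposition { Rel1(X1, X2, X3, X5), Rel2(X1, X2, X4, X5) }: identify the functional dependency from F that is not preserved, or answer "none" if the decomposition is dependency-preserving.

Check X3, X4 → X2: no single fragment contains all of {X2, X3, X4}, and the restricted closure of {X3, X4} across the fragments never reaches {X2}.
X2 → X1, X5 is preserved.
X1, X2 → X3 is preserved.
X4 → X5 is preserved.
X1, X3, X5 → X4 is preserved.

X3, X4 → X2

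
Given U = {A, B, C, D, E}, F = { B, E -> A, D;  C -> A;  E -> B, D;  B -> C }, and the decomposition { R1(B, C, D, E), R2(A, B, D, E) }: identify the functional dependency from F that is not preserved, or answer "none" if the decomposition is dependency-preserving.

Check C → A: no single fragment contains all of {A, C}, and the restricted closure of {C} across the fragments never reaches {A}.
B, E → A, D is preserved.
E → B, D is preserved.
B → C is preserved.

C -> A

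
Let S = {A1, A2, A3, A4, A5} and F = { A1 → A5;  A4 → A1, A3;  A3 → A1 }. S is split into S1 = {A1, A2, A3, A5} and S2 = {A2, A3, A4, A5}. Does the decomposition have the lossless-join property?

Common attributes: S1 ∩ S2 = {A2, A3, A5}.
Closure of {A2, A3, A5}: A3 → A1 applies, adding A1. So (A2, A3, A5)⁺ = {A1, A2, A3, A5}.
This closure contains every attribute of S1, so S1 ∩ S2 → S1. The join is lossless.

Yes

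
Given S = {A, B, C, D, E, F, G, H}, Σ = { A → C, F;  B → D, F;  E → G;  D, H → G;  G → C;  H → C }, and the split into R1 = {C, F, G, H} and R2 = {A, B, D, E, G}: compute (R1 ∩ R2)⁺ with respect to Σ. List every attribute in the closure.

R1 ∩ R2 = {G}.
G → C applies, adding C
Closure: {C, G}.

C, G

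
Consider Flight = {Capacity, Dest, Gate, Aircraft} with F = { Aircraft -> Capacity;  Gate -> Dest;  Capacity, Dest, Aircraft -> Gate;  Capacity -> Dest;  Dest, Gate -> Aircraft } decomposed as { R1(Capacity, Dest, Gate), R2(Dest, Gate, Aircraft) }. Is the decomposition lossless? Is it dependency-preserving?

Lossless test: (Dest, Gate)⁺ = {Capacity, Dest, Gate, Aircraft}, which contains all of one fragment — lossless.
Dependency preservation: Aircraft → Capacity; Capacity, Dest, Aircraft → Gate are not contained in any single fragment, but the restricted closure of each left-hand side across the fragments still reaches the right-hand side; the remaining FDs each lie inside some fragment. All dependencies are preserved.

lossless and dependency-preserving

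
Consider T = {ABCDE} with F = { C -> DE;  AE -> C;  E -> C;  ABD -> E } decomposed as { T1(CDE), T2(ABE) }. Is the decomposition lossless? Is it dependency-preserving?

lossless but not dependency-preserving

Lossless test: (E)⁺ = {CDE}, which contains all of one fragment — lossless.
Dependency preservation: the restricted closure of {ABD} across the fragments never reaches {E}, so ABD → E cannot be enforced without a join — not preserved.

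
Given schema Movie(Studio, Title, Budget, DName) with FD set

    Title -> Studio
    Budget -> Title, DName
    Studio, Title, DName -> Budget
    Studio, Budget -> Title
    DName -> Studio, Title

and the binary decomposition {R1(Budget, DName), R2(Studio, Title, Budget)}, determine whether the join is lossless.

Yes

Common attributes: R1 ∩ R2 = {Budget}.
Closure of {Budget}: Budget → Title, DName applies, adding Title, DName; DName → Studio, Title applies, adding Studio. So (Budget)⁺ = {Studio, Title, Budget, DName}.
This closure contains every attribute of R1, so R1 ∩ R2 → R1. The join is lossless.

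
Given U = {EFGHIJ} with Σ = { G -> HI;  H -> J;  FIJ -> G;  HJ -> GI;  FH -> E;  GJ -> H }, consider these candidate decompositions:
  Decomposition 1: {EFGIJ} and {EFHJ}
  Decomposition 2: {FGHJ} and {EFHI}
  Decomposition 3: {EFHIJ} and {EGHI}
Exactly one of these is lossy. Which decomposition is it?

Decomposition 1: common = {EFJ}, closure = {EFJ} → lossy.
Decomposition 2: common = {FH}, closure = {EFGHIJ} → lossless.
Decomposition 3: common = {EHI}, closure = {EGHIJ} → lossless.

Decomposition 1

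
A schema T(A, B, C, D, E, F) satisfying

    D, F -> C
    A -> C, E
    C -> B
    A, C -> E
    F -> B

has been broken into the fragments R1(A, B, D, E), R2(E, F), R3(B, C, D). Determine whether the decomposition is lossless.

No

Chase test. Columns are A, B, C, D, E, F; row i has aⱼ where attribute j ∈ Ri, else bᵢⱼ.
Initial tableau (one row per fragment):
  row 1: a1 a2 b13 a4 a5 b16
  row 2: b21 b22 b23 b24 a5 a6
  row 3: b31 a2 a3 a4 b35 b36
No row becomes fully distinguished — the join is lossy.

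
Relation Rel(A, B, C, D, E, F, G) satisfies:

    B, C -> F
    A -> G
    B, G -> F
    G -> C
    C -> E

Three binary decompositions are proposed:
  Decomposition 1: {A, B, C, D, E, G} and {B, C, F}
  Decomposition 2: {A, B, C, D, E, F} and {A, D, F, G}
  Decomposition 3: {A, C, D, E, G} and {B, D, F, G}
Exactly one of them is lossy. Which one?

Decomposition 3

Decomposition 1: common = {B, C}, closure = {B, C, E, F} → lossless.
Decomposition 2: common = {A, D, F}, closure = {A, C, D, E, F, G} → lossless.
Decomposition 3: common = {D, G}, closure = {C, D, E, G} → lossy.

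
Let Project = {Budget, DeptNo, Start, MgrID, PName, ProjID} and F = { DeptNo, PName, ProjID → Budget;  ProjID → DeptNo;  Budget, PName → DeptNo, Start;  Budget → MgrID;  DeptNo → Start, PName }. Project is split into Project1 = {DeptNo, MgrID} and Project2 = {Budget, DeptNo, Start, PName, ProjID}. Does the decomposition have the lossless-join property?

No

Common attributes: Project1 ∩ Project2 = {DeptNo}.
Closure of {DeptNo}: DeptNo → Start, PName applies, adding Start, PName. So (DeptNo)⁺ = {DeptNo, Start, PName}.
The closure contains neither all of Project1 = {DeptNo, MgrID} nor all of Project2 = {Budget, DeptNo, Start, PName, ProjID}, so the common attributes are not a superkey of either fragment. The join is lossy.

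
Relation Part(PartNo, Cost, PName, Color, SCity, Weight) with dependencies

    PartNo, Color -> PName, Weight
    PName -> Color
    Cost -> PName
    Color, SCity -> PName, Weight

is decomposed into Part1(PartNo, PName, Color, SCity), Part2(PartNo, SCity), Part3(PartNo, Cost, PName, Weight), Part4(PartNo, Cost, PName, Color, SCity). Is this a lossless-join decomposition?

Yes

Chase test. Columns are PartNo, Cost, PName, Color, SCity, Weight; row i has aⱼ where attribute j ∈ Parti, else bᵢⱼ.
Initial tableau (one row per fragment):
  row 1: a1 b12 a3 a4 a5 b16
  row 2: a1 b22 b23 b24 a5 b26
  row 3: a1 a2 a3 b34 b35 a6
  row 4: a1 a2 a3 a4 a5 b46
Rows 1 and 4 agree on PartNo, Color; apply PartNo, Color→PName, Weight and equate their PName, Weight entries.
Rows 1 and 3 agree on PName; apply PName→Color and equate their Color entries.
Rows 1 and 3 agree on PartNo, Color; apply PartNo, Color→PName, Weight and equate their PName, Weight entries.
Row 4 is now all distinguished symbols — the join is lossless.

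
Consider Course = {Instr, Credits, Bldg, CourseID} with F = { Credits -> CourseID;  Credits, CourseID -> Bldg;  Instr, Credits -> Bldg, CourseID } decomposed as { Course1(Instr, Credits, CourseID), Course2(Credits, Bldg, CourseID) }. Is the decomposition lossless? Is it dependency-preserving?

Lossless test: (Credits, CourseID)⁺ = {Credits, Bldg, CourseID}, which contains all of one fragment — lossless.
Dependency preservation: Instr, Credits → Bldg, CourseID is not contained in any single fragment, but the restricted closure of its left-hand side across the fragments still reaches the right-hand side; the remaining FDs each lie inside some fragment. All dependencies are preserved.

lossless and dependency-preserving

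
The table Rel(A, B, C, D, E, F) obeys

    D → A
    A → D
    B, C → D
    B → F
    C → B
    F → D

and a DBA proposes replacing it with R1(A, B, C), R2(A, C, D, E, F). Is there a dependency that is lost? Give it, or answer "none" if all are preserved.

B → F

Check B → F: no single fragment contains all of {B, F}, and the restricted closure of {B} across the fragments never reaches {F}.
D → A is preserved.
A → D is preserved.
B, C → D is preserved.
C → B is preserved.
F → D is preserved.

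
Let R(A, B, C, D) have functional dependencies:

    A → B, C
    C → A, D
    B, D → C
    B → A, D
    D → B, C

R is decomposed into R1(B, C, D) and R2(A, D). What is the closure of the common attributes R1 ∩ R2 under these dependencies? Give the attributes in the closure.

A, B, C, D

R1 ∩ R2 = {D}.
D → B, C applies, adding B, C
C → A, D applies, adding A
Closure: {A, B, C, D}.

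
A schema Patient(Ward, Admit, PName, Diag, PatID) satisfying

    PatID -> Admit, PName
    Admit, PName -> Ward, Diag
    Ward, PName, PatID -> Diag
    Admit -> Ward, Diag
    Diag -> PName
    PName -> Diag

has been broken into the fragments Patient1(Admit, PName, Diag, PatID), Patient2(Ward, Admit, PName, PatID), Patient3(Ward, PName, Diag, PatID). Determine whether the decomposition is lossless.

Chase test. Columns are Ward, Admit, PName, Diag, PatID; row i has aⱼ where attribute j ∈ Patienti, else bᵢⱼ.
Initial tableau (one row per fragment):
  row 1: b11 a2 a3 a4 a5
  row 2: a1 a2 a3 b24 a5
  row 3: a1 b32 a3 a4 a5
Rows 1 and 3 agree on PatID; apply PatID→Admit, PName and equate their Admit, PName entries.
Rows 1 and 2 agree on Admit, PName; apply Admit, PName→Ward, Diag and equate their Ward, Diag entries.
Row 1 is now all distinguished symbols — the join is lossless.

Yes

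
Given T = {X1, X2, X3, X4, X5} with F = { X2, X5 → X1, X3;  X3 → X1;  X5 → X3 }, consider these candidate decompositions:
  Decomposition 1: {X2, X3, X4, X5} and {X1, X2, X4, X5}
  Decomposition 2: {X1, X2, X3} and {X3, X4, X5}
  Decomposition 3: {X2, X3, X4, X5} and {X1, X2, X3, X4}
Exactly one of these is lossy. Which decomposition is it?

Decomposition 2

Decomposition 1: common = {X2, X4, X5}, closure = {X1, X2, X3, X4, X5} → lossless.
Decomposition 2: common = {X3}, closure = {X1, X3} → lossy.
Decomposition 3: common = {X2, X3, X4}, closure = {X1, X2, X3, X4} → lossless.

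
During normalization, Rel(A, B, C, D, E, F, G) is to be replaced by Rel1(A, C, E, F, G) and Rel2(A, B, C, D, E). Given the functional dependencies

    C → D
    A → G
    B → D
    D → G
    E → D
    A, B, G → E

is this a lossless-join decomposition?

No

Common attributes: Rel1 ∩ Rel2 = {A, C, E}.
Closure of {A, C, E}: C → D applies, adding D; A → G applies, adding G. So (A, C, E)⁺ = {A, C, D, E, G}.
The closure contains neither all of Rel1 = {A, C, E, F, G} nor all of Rel2 = {A, B, C, D, E}, so the common attributes are not a superkey of either fragment. The join is lossy.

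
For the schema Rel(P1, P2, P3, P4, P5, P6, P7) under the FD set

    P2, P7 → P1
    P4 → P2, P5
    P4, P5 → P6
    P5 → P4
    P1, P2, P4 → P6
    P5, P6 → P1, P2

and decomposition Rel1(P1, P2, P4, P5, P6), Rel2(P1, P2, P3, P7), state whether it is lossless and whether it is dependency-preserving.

lossy but dependency-preserving

Lossless test: (P1, P2)⁺ = {P1, P2}, which is a superkey of neither fragment — lossy.
Dependency preservation: every FD's attributes lie within a single fragment, so each can be enforced locally — preserved.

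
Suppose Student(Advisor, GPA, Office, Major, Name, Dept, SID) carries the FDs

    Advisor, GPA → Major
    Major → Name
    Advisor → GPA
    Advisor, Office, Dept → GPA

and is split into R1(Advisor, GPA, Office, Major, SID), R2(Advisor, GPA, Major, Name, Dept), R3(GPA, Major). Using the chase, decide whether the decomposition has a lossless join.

Chase test. Columns are Advisor, GPA, Office, Major, Name, Dept, SID; row i has aⱼ where attribute j ∈ Ri, else bᵢⱼ.
Initial tableau (one row per fragment):
  row 1: a1 a2 a3 a4 b15 b16 a7
  row 2: a1 a2 b23 a4 a5 a6 b27
  row 3: b31 a2 b33 a4 b35 b36 b37
Rows 1 and 2 agree on Major; apply Major→Name and equate their Name entries.
Rows 1 and 3 agree on Major; apply Major→Name and equate their Name entries.
No row becomes fully distinguished — the join is lossy.

No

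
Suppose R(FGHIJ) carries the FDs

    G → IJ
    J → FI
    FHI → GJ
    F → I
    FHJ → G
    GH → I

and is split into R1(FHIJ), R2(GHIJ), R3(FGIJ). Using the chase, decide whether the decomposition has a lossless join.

Chase test. Columns are FGHIJ; row i has aⱼ where attribute j ∈ Ri, else bᵢⱼ.
Initial tableau (one row per fragment):
  row 1: a1 b12 a3 a4 a5
  row 2: b21 a2 a3 a4 a5
  row 3: a1 a2 b33 a4 a5
Rows 1 and 2 agree on J; apply J→FI and equate their FI entries.
Rows 1 and 2 agree on FHI; apply FHI→GJ and equate their GJ entries.
Row 1 is now all distinguished symbols — the join is lossless.

Yes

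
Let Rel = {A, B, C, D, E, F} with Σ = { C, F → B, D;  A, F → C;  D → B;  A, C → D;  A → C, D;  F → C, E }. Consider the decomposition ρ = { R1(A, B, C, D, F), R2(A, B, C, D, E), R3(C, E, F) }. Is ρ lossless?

Yes

Chase test. Columns are A, B, C, D, E, F; row i has aⱼ where attribute j ∈ Ri, else bᵢⱼ.
Initial tableau (one row per fragment):
  row 1: a1 a2 a3 a4 b15 a6
  row 2: a1 a2 a3 a4 a5 b26
  row 3: b31 b32 a3 b34 a5 a6
Rows 1 and 3 agree on C, F; apply C, F→B, D and equate their B, D entries.
Rows 1 and 3 agree on F; apply F→C, E and equate their C, E entries.
Row 1 is now all distinguished symbols — the join is lossless.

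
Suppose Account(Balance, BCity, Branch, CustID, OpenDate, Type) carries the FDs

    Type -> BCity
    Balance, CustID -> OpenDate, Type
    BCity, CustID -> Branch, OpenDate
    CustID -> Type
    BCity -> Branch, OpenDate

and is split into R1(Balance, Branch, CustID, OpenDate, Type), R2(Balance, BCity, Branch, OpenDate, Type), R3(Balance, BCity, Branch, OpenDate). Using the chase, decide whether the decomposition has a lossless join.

Chase test. Columns are Balance, BCity, Branch, CustID, OpenDate, Type; row i has aⱼ where attribute j ∈ Ri, else bᵢⱼ.
Initial tableau (one row per fragment):
  row 1: a1 b12 a3 a4 a5 a6
  row 2: a1 a2 a3 b24 a5 a6
  row 3: a1 a2 a3 b34 a5 b36
Rows 1 and 2 agree on Type; apply Type→BCity and equate their BCity entries.
Row 1 is now all distinguished symbols — the join is lossless.

Yes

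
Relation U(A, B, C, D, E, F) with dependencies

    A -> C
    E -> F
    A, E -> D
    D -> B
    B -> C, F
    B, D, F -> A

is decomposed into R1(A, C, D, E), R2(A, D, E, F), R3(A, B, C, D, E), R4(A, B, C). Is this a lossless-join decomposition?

Yes

Chase test. Columns are A, B, C, D, E, F; row i has aⱼ where attribute j ∈ Ri, else bᵢⱼ.
Initial tableau (one row per fragment):
  row 1: a1 b12 a3 a4 a5 b16
  row 2: a1 b22 b23 a4 a5 a6
  row 3: a1 a2 a3 a4 a5 b36
  row 4: a1 a2 a3 b44 b45 b46
Rows 1 and 2 agree on A; apply A→C and equate their C entries.
Rows 1 and 2 agree on E; apply E→F and equate their F entries.
Rows 1 and 3 agree on E; apply E→F and equate their F entries.
Rows 1 and 2 agree on D; apply D→B and equate their B entries.
Rows 1 and 3 agree on D; apply D→B and equate their B entries.
Rows 1 and 4 agree on B; apply B→C, F and equate their C, F entries.
Row 1 is now all distinguished symbols — the join is lossless.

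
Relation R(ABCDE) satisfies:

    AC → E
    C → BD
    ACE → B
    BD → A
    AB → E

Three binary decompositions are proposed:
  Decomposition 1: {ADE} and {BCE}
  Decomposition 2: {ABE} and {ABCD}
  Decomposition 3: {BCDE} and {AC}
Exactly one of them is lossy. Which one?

Decomposition 1: common = {E}, closure = {E} → lossy.
Decomposition 2: common = {AB}, closure = {ABE} → lossless.
Decomposition 3: common = {C}, closure = {ABCDE} → lossless.

Decomposition 1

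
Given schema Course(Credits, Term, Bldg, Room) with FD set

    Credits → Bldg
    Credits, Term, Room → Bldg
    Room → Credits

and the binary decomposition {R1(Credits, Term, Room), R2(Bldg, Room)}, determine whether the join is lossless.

Common attributes: R1 ∩ R2 = {Room}.
Closure of {Room}: Room → Credits applies, adding Credits; Credits → Bldg applies, adding Bldg. So (Room)⁺ = {Credits, Bldg, Room}.
This closure contains every attribute of R2, so R1 ∩ R2 → R2. The join is lossless.

Yes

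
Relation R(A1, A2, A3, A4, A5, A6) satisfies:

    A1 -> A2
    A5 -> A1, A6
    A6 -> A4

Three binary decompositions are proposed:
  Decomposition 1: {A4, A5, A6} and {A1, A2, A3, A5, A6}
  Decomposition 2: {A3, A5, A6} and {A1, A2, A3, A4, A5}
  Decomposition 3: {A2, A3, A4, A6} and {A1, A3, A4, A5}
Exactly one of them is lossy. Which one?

Decomposition 3

Decomposition 1: common = {A5, A6}, closure = {A1, A2, A4, A5, A6} → lossless.
Decomposition 2: common = {A3, A5}, closure = {A1, A2, A3, A4, A5, A6} → lossless.
Decomposition 3: common = {A3, A4}, closure = {A3, A4} → lossy.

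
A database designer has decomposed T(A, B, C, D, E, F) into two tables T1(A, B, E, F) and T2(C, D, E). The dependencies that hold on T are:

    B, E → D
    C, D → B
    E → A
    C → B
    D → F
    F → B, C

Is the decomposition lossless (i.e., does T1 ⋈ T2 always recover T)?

Common attributes: T1 ∩ T2 = {E}.
Closure of {E}: E → A applies, adding A. So (E)⁺ = {A, E}.
The closure contains neither all of T1 = {A, B, E, F} nor all of T2 = {C, D, E}, so the common attributes are not a superkey of either fragment. The join is lossy.

No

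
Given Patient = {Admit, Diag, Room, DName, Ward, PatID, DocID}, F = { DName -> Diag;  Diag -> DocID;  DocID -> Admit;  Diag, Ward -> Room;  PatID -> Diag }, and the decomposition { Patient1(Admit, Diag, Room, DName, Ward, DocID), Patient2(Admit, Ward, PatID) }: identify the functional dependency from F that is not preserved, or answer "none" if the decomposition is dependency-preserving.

PatID -> Diag

Check PatID → Diag: no single fragment contains all of {Diag, PatID}, and the restricted closure of {PatID} across the fragments never reaches {Diag}.
DName → Diag is preserved.
Diag → DocID is preserved.
DocID → Admit is preserved.
Diag, Ward → Room is preserved.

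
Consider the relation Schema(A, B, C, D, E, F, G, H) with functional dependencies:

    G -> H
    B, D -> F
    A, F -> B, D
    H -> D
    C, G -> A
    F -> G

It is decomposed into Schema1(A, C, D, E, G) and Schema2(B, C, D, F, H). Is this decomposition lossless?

Common attributes: Schema1 ∩ Schema2 = {C, D}.
No dependency enlarges {C, D}, so (C, D)⁺ = {C, D}.
The closure contains neither all of Schema1 = {A, C, D, E, G} nor all of Schema2 = {B, C, D, F, H}, so the common attributes are not a superkey of either fragment. The join is lossy.

No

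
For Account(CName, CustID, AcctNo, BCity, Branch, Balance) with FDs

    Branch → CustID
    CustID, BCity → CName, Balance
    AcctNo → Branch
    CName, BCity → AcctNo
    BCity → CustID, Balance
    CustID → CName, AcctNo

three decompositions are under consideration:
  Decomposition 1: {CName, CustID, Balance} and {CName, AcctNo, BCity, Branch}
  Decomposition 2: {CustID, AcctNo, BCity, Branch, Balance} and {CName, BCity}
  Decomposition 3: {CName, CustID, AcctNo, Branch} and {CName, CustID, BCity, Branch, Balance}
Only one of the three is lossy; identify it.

Decomposition 1

Decomposition 1: common = {CName}, closure = {CName} → lossy.
Decomposition 2: common = {BCity}, closure = {CName, CustID, AcctNo, BCity, Branch, Balance} → lossless.
Decomposition 3: common = {CName, CustID, Branch}, closure = {CName, CustID, AcctNo, Branch} → lossless.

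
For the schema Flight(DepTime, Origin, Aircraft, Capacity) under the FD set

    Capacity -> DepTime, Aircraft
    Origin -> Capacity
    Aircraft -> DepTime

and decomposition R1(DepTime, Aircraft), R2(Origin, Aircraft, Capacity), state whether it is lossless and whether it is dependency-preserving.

Lossless test: (Aircraft)⁺ = {DepTime, Aircraft}, which contains all of one fragment — lossless.
Dependency preservation: Capacity → DepTime, Aircraft is not contained in any single fragment, but the restricted closure of its left-hand side across the fragments still reaches the right-hand side; the remaining FDs each lie inside some fragment. All dependencies are preserved.

lossless and dependency-preserving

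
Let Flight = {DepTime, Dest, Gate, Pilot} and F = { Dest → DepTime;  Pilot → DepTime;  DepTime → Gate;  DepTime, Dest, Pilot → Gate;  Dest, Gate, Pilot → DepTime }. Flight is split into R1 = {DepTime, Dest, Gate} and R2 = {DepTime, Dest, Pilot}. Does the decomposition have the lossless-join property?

Common attributes: R1 ∩ R2 = {DepTime, Dest}.
Closure of {DepTime, Dest}: DepTime → Gate applies, adding Gate. So (DepTime, Dest)⁺ = {DepTime, Dest, Gate}.
This closure contains every attribute of R1, so R1 ∩ R2 → R1. The join is lossless.

Yes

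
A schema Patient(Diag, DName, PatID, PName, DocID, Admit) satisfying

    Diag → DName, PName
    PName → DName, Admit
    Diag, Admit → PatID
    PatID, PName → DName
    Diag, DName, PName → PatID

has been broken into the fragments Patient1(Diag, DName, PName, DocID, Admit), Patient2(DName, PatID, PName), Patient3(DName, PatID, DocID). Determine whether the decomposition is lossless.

Chase test. Columns are Diag, DName, PatID, PName, DocID, Admit; row i has aⱼ where attribute j ∈ Patienti, else bᵢⱼ.
Initial tableau (one row per fragment):
  row 1: a1 a2 b13 a4 a5 a6
  row 2: b21 a2 a3 a4 b25 b26
  row 3: b31 a2 a3 b34 a5 b36
Rows 1 and 2 agree on PName; apply PName→DName, Admit and equate their DName, Admit entries.
No row becomes fully distinguished — the join is lossy.

No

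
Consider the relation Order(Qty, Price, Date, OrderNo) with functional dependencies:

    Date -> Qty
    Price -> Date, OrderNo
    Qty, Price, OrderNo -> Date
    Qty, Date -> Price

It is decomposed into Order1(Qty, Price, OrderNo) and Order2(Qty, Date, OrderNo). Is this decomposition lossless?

No

Common attributes: Order1 ∩ Order2 = {Qty, OrderNo}.
No dependency enlarges {Qty, OrderNo}, so (Qty, OrderNo)⁺ = {Qty, OrderNo}.
The closure contains neither all of Order1 = {Qty, Price, OrderNo} nor all of Order2 = {Qty, Date, OrderNo}, so the common attributes are not a superkey of either fragment. The join is lossy.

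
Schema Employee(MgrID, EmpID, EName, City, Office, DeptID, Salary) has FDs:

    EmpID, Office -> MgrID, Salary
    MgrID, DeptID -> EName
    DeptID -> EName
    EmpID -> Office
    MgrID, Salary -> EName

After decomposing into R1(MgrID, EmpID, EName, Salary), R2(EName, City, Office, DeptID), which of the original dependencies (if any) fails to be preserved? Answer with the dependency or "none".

Check EmpID → Office: no single fragment contains all of {EmpID, Office}, and the restricted closure of {EmpID} across the fragments never reaches {Office}.
EmpID, Office → MgrID, Salary is preserved.
MgrID, DeptID → EName is preserved.
DeptID → EName is preserved.
MgrID, Salary → EName is preserved.

EmpID -> Office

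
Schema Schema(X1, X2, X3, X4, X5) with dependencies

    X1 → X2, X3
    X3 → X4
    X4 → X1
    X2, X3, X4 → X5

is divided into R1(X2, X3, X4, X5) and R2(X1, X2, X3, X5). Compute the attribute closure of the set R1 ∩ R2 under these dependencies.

X1, X2, X3, X4, X5

R1 ∩ R2 = {X2, X3, X5}.
X3 → X4 applies, adding X4
X4 → X1 applies, adding X1
Closure: {X1, X2, X3, X4, X5}.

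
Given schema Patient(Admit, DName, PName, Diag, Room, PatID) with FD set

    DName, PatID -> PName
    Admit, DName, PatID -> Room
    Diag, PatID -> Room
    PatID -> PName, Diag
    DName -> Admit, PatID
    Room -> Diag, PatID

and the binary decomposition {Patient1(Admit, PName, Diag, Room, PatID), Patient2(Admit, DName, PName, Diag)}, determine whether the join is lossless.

Common attributes: Patient1 ∩ Patient2 = {Admit, PName, Diag}.
No dependency enlarges {Admit, PName, Diag}, so (Admit, PName, Diag)⁺ = {Admit, PName, Diag}.
The closure contains neither all of Patient1 = {Admit, PName, Diag, Room, PatID} nor all of Patient2 = {Admit, DName, PName, Diag}, so the common attributes are not a superkey of either fragment. The join is lossy.

No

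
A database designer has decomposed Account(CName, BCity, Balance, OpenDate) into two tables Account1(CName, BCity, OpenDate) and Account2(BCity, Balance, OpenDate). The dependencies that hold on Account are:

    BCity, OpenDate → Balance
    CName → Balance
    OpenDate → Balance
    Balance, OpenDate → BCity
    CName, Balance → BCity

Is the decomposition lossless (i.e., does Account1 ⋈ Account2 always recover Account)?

Common attributes: Account1 ∩ Account2 = {BCity, OpenDate}.
Closure of {BCity, OpenDate}: BCity, OpenDate → Balance applies, adding Balance. So (BCity, OpenDate)⁺ = {BCity, Balance, OpenDate}.
This closure contains every attribute of Account2, so Account1 ∩ Account2 → Account2. The join is lossless.

Yes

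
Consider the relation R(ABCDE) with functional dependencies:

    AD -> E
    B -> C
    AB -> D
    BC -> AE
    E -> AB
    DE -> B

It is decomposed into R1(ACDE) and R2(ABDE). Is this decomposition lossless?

Common attributes: R1 ∩ R2 = {ADE}.
Closure of {ADE}: E → AB applies, adding B; B → C applies, adding C. So (ADE)⁺ = {ABCDE}.
This closure contains every attribute of R1, so R1 ∩ R2 → R1. The join is lossless.

Yes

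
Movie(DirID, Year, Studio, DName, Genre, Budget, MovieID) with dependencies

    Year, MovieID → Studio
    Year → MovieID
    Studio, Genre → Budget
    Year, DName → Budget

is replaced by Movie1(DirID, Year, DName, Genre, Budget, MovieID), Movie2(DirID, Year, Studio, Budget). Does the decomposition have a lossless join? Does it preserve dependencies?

Lossless test: (DirID, Year, Budget)⁺ = {DirID, Year, Studio, Budget, MovieID}, which contains all of one fragment — lossless.
Dependency preservation: the restricted closure of {Studio, Genre} across the fragments never reaches {Budget}, so Studio, Genre → Budget cannot be enforced without a join — not preserved.

lossless but not dependency-preserving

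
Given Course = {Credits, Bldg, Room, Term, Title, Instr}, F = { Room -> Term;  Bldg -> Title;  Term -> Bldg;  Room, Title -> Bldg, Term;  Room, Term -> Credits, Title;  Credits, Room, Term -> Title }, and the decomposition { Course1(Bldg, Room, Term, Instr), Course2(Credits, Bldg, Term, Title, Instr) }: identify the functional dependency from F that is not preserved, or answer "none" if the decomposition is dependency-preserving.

Room, Term -> Credits, Title

Check Room, Term → Credits, Title: no single fragment contains all of {Credits, Room, Term, Title}, and the restricted closure of {Room, Term} across the fragments never reaches {Credits, Title}.
Room → Term is preserved.
Bldg → Title is preserved.
Term → Bldg is preserved.
Room, Title → Bldg, Term is preserved.
Credits, Room, Term → Title is preserved.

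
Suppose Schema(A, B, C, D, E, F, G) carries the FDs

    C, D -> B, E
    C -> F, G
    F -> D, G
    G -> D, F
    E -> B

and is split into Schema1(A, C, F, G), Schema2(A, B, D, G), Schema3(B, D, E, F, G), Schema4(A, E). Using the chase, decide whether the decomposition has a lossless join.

Chase test. Columns are A, B, C, D, E, F, G; row i has aⱼ where attribute j ∈ Schemai, else bᵢⱼ.
Initial tableau (one row per fragment):
  row 1: a1 b12 a3 b14 b15 a6 a7
  row 2: a1 a2 b23 a4 b25 b26 a7
  row 3: b31 a2 b33 a4 a5 a6 a7
  row 4: a1 b42 b43 b44 a5 b46 b47
Rows 1 and 3 agree on F; apply F→D, G and equate their D, G entries.
Rows 1 and 2 agree on G; apply G→D, F and equate their D, F entries.
Rows 3 and 4 agree on E; apply E→B and equate their B entries.
No row becomes fully distinguished — the join is lossy.

No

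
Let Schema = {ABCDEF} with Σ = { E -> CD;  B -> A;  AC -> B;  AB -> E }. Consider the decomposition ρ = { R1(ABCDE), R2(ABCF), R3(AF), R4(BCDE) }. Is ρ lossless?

Yes

Chase test. Columns are ABCDEF; row i has aⱼ where attribute j ∈ Ri, else bᵢⱼ.
Initial tableau (one row per fragment):
  row 1: a1 a2 a3 a4 a5 b16
  row 2: a1 a2 a3 b24 b25 a6
  row 3: a1 b32 b33 b34 b35 a6
  row 4: b41 a2 a3 a4 a5 b46
Rows 1 and 4 agree on B; apply B→A and equate their A entries.
Rows 1 and 2 agree on AB; apply AB→E and equate their E entries.
Rows 1 and 2 agree on E; apply E→CD and equate their CD entries.
Row 2 is now all distinguished symbols — the join is lossless.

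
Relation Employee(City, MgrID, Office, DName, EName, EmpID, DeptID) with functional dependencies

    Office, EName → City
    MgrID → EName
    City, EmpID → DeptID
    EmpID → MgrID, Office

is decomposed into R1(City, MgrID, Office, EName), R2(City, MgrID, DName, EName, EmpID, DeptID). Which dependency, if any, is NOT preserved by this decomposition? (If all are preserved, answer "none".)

EmpID → MgrID, Office

Check EmpID → MgrID, Office: no single fragment contains all of {MgrID, Office, EmpID}, and the restricted closure of {EmpID} across the fragments never reaches {MgrID, Office}.
Office, EName → City is preserved.
MgrID → EName is preserved.
City, EmpID → DeptID is preserved.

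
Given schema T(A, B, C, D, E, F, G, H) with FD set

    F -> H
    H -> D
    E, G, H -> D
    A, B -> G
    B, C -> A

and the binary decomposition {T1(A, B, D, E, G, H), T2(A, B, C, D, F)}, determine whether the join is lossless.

No

Common attributes: T1 ∩ T2 = {A, B, D}.
Closure of {A, B, D}: A, B → G applies, adding G. So (A, B, D)⁺ = {A, B, D, G}.
The closure contains neither all of T1 = {A, B, D, E, G, H} nor all of T2 = {A, B, C, D, F}, so the common attributes are not a superkey of either fragment. The join is lossy.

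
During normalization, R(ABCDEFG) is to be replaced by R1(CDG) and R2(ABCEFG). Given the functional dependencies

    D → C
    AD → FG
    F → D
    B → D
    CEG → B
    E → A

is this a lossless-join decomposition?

No

Common attributes: R1 ∩ R2 = {CG}.
No dependency enlarges {CG}, so (CG)⁺ = {CG}.
The closure contains neither all of R1 = {CDG} nor all of R2 = {ABCEFG}, so the common attributes are not a superkey of either fragment. The join is lossy.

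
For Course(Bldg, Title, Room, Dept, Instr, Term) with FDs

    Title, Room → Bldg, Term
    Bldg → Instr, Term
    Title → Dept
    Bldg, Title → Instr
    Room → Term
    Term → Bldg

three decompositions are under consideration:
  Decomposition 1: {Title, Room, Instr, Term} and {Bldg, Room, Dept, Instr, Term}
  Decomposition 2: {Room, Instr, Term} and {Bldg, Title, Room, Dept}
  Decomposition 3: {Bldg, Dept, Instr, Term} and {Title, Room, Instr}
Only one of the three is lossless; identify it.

Decomposition 2

Decomposition 1: common = {Room, Instr, Term}, closure = {Bldg, Room, Instr, Term} → lossy.
Decomposition 2: common = {Room}, closure = {Bldg, Room, Instr, Term} → lossless.
Decomposition 3: common = {Instr}, closure = {Instr} → lossy.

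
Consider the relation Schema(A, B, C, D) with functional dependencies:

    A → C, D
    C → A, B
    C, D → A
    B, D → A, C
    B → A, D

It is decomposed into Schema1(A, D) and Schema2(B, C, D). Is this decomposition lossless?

Common attributes: Schema1 ∩ Schema2 = {D}.
No dependency enlarges {D}, so (D)⁺ = {D}.
The closure contains neither all of Schema1 = {A, D} nor all of Schema2 = {B, C, D}, so the common attributes are not a superkey of either fragment. The join is lossy.

No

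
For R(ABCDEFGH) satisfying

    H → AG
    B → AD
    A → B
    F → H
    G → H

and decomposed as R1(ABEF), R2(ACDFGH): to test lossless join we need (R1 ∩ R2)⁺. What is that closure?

ABDFGH

R1 ∩ R2 = {AF}.
A → B applies, adding B
F → H applies, adding H
H → AG applies, adding G
B → AD applies, adding D
Closure: {ABDFGH}.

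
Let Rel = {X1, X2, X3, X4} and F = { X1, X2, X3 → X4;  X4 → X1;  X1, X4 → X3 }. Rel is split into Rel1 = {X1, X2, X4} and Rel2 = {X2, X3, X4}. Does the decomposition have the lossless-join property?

Common attributes: Rel1 ∩ Rel2 = {X2, X4}.
Closure of {X2, X4}: X4 → X1 applies, adding X1; X1, X4 → X3 applies, adding X3. So (X2, X4)⁺ = {X1, X2, X3, X4}.
This closure contains every attribute of Rel1, so Rel1 ∩ Rel2 → Rel1. The join is lossless.

Yes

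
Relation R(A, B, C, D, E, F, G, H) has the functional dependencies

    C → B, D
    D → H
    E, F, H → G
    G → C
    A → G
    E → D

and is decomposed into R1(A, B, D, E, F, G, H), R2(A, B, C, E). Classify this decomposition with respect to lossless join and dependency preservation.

lossless but not dependency-preserving

Lossless test: (A, B, E)⁺ = {A, B, C, D, E, G, H}, which contains all of one fragment — lossless.
Dependency preservation: the restricted closure of {C} across the fragments never reaches {B, D}, so C → B, D cannot be enforced without a join — not preserved.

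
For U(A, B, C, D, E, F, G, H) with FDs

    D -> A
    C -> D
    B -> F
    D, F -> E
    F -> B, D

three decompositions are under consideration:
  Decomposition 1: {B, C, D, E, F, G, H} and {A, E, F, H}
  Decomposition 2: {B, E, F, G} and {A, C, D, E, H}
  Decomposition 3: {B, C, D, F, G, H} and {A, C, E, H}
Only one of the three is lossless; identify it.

Decomposition 1: common = {E, F, H}, closure = {A, B, D, E, F, H} → lossless.
Decomposition 2: common = {E}, closure = {E} → lossy.
Decomposition 3: common = {C, H}, closure = {A, C, D, H} → lossy.

Decomposition 1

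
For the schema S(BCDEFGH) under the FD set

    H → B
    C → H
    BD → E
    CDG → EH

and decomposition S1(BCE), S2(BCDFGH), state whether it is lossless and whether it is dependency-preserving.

lossy and not dependency-preserving

Lossless test: (BC)⁺ = {BCH}, which is a superkey of neither fragment — lossy.
Dependency preservation: the restricted closure of {BD} across the fragments never reaches {E}, so BD → E cannot be enforced without a join — not preserved.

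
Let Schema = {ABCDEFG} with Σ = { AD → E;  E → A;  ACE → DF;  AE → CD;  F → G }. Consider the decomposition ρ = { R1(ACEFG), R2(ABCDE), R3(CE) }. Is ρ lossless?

Yes

Chase test. Columns are ABCDEFG; row i has aⱼ where attribute j ∈ Ri, else bᵢⱼ.
Initial tableau (one row per fragment):
  row 1: a1 b12 a3 b14 a5 a6 a7
  row 2: a1 a2 a3 a4 a5 b26 b27
  row 3: b31 b32 a3 b34 a5 b36 b37
Rows 1 and 3 agree on E; apply E→A and equate their A entries.
Rows 1 and 2 agree on ACE; apply ACE→DF and equate their DF entries.
Rows 1 and 3 agree on ACE; apply ACE→DF and equate their DF entries.
Rows 1 and 2 agree on F; apply F→G and equate their G entries.
Rows 1 and 3 agree on F; apply F→G and equate their G entries.
Row 2 is now all distinguished symbols — the join is lossless.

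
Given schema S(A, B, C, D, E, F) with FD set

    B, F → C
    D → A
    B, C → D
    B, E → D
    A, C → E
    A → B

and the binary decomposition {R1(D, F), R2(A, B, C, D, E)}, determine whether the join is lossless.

No

Common attributes: R1 ∩ R2 = {D}.
Closure of {D}: D → A applies, adding A; A → B applies, adding B. So (D)⁺ = {A, B, D}.
The closure contains neither all of R1 = {D, F} nor all of R2 = {A, B, C, D, E}, so the common attributes are not a superkey of either fragment. The join is lossy.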